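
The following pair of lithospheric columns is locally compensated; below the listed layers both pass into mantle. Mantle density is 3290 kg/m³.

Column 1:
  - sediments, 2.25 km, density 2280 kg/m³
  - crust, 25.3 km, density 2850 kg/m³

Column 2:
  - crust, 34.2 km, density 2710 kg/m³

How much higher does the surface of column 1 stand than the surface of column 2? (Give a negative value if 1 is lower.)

−1.95 km

For any compensation level in the mantle, the mantle terms cancel and isostasy reduces to e = (Σt_1 − Σt_2) − (Σ(ρt)_1 − Σ(ρt)_2) / ρ_m.
Σt_1 = 27.55 km; Σt_2 = 34.2 km; Σ(ρt)_1 = 77235; Σ(ρt)_2 = 92682 (in km·kg/m³).
e = (27.55 − 34.2) − (77235 − 92682) / 3290 = −1.95 km.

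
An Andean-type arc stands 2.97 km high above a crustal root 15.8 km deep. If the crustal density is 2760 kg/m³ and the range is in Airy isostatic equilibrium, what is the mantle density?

Airy balance: ρ_c h = (ρ_m − ρ_c) r → ρ_m = ρ_c (1 + h/r).
ρ_m = 2760 × (1 + 2.97 km/15.8 km) = 3280 kg/m³.

3280 kg/m³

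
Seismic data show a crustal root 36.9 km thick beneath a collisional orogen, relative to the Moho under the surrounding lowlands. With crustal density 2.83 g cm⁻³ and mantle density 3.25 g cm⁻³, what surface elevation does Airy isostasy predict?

By Archimedes' principle applied to the lithosphere: ρ_c h = (ρ_m − ρ_c) r.
h = r (ρ_m − ρ_c) / ρ_c = 36.9 km × (3.25 − 2.83) / 2.83 = 5.48 km.

5.48 km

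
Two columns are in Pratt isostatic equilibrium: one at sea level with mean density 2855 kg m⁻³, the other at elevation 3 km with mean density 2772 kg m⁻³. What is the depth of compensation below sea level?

ρ_ref D = ρ (D + h) → D (ρ_ref − ρ) = ρ h.
D = ρ h/(ρ_ref − ρ) = 2772 × 3 km/(2855 − 2772) = 100 km.

100 km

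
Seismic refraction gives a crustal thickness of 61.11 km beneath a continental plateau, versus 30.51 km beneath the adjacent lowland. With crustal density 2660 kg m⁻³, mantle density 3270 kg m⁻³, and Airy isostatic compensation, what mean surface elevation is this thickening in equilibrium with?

5.71 km

Excess crust Δ = 61.11 km − 30.51 km = 30.6 km, split between elevation h and root r with h + r = Δ.
Airy balance ρ_c h = (ρ_m − ρ_c) r gives r = h ρ_c/(ρ_m − ρ_c), so h (1 + ρ_c/(ρ_m − ρ_c)) = Δ, i.e. h = Δ (ρ_m − ρ_c)/ρ_m.
h = 30.6 km × 610/3270 = 5.71 km.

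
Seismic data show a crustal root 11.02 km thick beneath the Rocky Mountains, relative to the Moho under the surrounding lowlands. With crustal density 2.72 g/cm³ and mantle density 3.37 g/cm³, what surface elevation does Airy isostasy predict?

Balancing pressure at the compensation depth: ρ_c h = (ρ_m − ρ_c) r.
h = r (ρ_m − ρ_c) / ρ_c = 11.02 km × (3.37 − 2.72) / 2.72 = 2.63 km.

2.63 km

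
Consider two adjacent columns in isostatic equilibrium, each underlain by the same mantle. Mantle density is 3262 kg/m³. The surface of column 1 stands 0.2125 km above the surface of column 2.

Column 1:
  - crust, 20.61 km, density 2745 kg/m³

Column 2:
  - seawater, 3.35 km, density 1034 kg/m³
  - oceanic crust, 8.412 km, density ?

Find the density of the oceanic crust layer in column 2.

2960 kg/m³

Take the compensation level at the base of the deeper column (depth z_c below the surface of column 1) and equate Σ ρ_i t_i down to z_c; mantle fills any gap and the z_c terms cancel.
Column 1: 20.61×2745 + (z_c − 20.61)×3262
Column 2: 0.2125×0 + 3.35×1034 + 8.412×ρ + (z_c − 0.2125 − 11.762)×3262
The z_c×3262 term appears on both sides and cancels. Collect the known terms of each column as K = Σ(ρt)_known − 3262 × (depth of known layers): K_1 = 56574.45 − 3262×20.61 = −10655.37; K_2 = 3463.9 − 3262×(0.2125 + 11.762) = −35596.919.
Balance: K_1 = K_2 + 8.412×ρ, so ρ = (K_1 − K_2)/8.412 = 24941.5/8.412 = 2960 kg/m³.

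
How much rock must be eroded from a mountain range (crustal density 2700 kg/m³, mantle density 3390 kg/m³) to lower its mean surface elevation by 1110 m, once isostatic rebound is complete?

5450 m

Net drop Δ = e − u = e − e ρ_c/ρ_m = e (ρ_m − ρ_c)/ρ_m.
e = Δ ρ_m/(ρ_m − ρ_c) = 1110 m × 3390/690 = 5450 m.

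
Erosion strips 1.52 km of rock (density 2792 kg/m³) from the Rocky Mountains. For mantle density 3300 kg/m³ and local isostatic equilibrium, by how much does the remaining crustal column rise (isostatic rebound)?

1.29 km

Unloading: uplift u = e ρ_c/ρ_m = 1.52 km × 2792/3300 = 1.29 km.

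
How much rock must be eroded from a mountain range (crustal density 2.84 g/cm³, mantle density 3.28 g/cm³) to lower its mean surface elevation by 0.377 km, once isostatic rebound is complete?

Net drop Δ = e − u = e − e ρ_c/ρ_m = e (ρ_m − ρ_c)/ρ_m.
e = Δ ρ_m/(ρ_m − ρ_c) = 0.377 km × 3.28/0.44 = 2.81 km.

2.81 km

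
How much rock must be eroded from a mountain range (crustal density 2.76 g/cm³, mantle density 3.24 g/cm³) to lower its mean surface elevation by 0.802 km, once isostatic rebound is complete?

5.41 km

Net drop Δ = e − u = e − e ρ_c/ρ_m = e (ρ_m − ρ_c)/ρ_m.
e = Δ ρ_m/(ρ_m − ρ_c) = 0.802 km × 3.24/0.48 = 5.41 km.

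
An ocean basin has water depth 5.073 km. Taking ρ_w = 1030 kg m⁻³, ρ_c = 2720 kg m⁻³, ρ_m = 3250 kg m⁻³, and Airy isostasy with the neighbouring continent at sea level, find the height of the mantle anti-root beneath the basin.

16.2 km

Isostatic balance requires: replacing crust with seawater at the top is compensated by replacing crust with mantle at the base: d (ρ_c − ρ_w) = a (ρ_m − ρ_c).
a = d (ρ_c − ρ_w)/(ρ_m − ρ_c) = 5.073 km × 1690/530 = 16.2 km.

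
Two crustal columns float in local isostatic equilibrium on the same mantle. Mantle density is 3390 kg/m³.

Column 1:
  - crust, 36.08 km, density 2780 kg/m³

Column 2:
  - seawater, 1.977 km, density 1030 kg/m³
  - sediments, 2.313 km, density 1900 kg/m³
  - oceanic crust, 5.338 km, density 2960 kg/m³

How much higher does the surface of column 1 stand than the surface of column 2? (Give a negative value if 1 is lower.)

3.42 km

For any compensation level in the mantle, the mantle terms cancel and isostasy reduces to e = (Σt_1 − Σt_2) − (Σ(ρt)_1 − Σ(ρt)_2) / ρ_m.
Σt_1 = 36.08 km; Σt_2 = 9.628 km; Σ(ρt)_1 = 100302.4; Σ(ρt)_2 = 22231.49 (in km·kg/m³).
e = (36.08 − 9.628) − (100302.4 − 22231.49) / 3390 = 3.42 km.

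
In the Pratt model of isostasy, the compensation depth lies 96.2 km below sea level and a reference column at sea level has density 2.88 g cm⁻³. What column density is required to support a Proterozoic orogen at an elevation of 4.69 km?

Pratt balance: ρ_ref D = ρ (D + h).
ρ = ρ_ref D/(D + h) = 2.88 × 96.2 km/(96.2 km + 4.69 km) = 2.75 g cm⁻³.

2.75 g cm⁻³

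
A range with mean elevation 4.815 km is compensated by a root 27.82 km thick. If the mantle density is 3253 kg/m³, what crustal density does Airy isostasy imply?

ρ_c h = (ρ_m − ρ_c) r → ρ_c (h + r) = ρ_m r → ρ_c = ρ_m r / (h + r).
ρ_c = 3253 × 27.82 km / (4.815 km + 27.82 km) = 2770 kg/m³.

2770 kg/m³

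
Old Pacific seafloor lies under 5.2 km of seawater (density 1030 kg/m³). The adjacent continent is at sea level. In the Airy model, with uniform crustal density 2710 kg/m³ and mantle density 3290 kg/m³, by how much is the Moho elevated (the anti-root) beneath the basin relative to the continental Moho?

15.1 km

By Archimedes' principle applied to the lithosphere: replacing crust with seawater at the top is compensated by replacing crust with mantle at the base: d (ρ_c − ρ_w) = a (ρ_m − ρ_c).
a = d (ρ_c − ρ_w)/(ρ_m − ρ_c) = 5.2 km × 1680/580 = 15.1 km.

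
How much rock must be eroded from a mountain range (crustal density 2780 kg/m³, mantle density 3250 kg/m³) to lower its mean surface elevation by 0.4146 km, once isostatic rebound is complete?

Net drop Δ = e − u = e − e ρ_c/ρ_m = e (ρ_m − ρ_c)/ρ_m.
e = Δ ρ_m/(ρ_m − ρ_c) = 0.4146 km × 3250/470 = 2.87 km.

2.87 km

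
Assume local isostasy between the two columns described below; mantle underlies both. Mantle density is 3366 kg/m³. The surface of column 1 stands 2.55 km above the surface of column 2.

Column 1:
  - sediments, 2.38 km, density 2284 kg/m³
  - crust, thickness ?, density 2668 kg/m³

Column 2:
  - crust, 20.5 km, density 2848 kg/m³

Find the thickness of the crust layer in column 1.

23.8 km

Take the compensation level at the base of the deeper column (depth z_c below the surface of column 1) and equate Σ ρ_i t_i down to z_c; mantle fills any gap and the z_c terms cancel.
Column 1: 2.38×2284 + x×2668 + (z_c − 2.38 − x)×3366
Column 2: 2.55×0 + 20.5×2848 + (z_c − 2.55 − 20.5)×3366
The z_c×3366 term appears on both sides and cancels. Collect the known terms of each column as K = Σ(ρt)_known − 3366 × (depth of known layers): K_1 = 5435.92 − 3366×2.38 = −2575.16; K_2 = 58384 − 3366×(2.55 + 20.5) = −19202.3.
Balance: K_1 − x×(3366 − 2668) = K_2, so x = (K_1 − K_2)/(3366 − 2668) = 16627.1/698 = 23.8 km.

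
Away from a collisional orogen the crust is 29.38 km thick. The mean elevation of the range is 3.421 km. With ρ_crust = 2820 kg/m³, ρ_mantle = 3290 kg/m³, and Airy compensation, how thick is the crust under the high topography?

Root depth r = h ρ_c / (ρ_m − ρ_c) = 3.421 km × 2820 / 470 = 20.53 km.
Total thickness = T + h + r = 29.38 km + 3.421 km + 20.53 km = 53.3 km.

53.3 km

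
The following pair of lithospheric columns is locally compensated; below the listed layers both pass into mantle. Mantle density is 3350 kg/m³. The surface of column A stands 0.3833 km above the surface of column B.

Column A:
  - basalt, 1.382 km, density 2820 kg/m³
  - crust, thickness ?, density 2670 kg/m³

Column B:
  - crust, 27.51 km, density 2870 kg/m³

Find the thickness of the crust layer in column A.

Take the compensation level at the base of the deeper column (depth z_c below the surface of column A) and equate Σ ρ_i t_i down to z_c; mantle fills any gap and the z_c terms cancel.
Column A: 1.382×2820 + x×2670 + (z_c − 1.382 − x)×3350
Column B: 0.3833×0 + 27.51×2870 + (z_c − 0.3833 − 27.51)×3350
The z_c×3350 term appears on both sides and cancels. Collect the known terms of each column as K = Σ(ρt)_known − 3350 × (depth of known layers): K_A = 3897.24 − 3350×1.382 = −732.46; K_B = 78953.7 − 3350×(0.3833 + 27.51) = −14488.855.
Balance: K_A − x×(3350 − 2670) = K_B, so x = (K_A − K_B)/(3350 − 2670) = 13756.4/680 = 20.2 km.

20.2 km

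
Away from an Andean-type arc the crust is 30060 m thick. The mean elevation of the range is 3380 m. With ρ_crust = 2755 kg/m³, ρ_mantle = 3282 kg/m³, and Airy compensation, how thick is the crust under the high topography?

51100 m

Root depth r = h ρ_c / (ρ_m − ρ_c) = 3380 m × 2755 / 527 = 17670 m.
Total thickness = T + h + r = 30060 m + 3380 m + 17670 m = 51100 m.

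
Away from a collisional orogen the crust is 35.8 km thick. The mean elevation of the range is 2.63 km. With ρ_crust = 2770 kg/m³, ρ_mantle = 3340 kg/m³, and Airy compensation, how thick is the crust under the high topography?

Root depth r = h ρ_c / (ρ_m − ρ_c) = 2.63 km × 2770 / 570 = 12.78 km.
Total thickness = T + h + r = 35.8 km + 2.63 km + 12.78 km = 51.2 km.

51.2 km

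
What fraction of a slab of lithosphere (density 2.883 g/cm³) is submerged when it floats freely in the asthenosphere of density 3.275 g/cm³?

0.88

Submerged fraction = ρ_obj/ρ_fluid = 2.883/3.275 = 0.88.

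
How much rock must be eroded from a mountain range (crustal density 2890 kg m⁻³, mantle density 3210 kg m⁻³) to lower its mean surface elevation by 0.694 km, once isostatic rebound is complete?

6.96 km

Net drop Δ = e − u = e − e ρ_c/ρ_m = e (ρ_m − ρ_c)/ρ_m.
e = Δ ρ_m/(ρ_m − ρ_c) = 0.694 km × 3210/320 = 6.96 km.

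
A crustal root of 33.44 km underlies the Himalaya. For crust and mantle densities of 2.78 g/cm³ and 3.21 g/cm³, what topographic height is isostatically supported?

Balancing pressure at the compensation depth: ρ_c h = (ρ_m − ρ_c) r.
h = r (ρ_m − ρ_c) / ρ_c = 33.44 km × (3.21 − 2.78) / 2.78 = 5.17 km.

5.17 km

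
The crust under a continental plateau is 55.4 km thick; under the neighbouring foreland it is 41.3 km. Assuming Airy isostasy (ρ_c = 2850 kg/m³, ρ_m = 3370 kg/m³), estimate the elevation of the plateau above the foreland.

2.18 km

Excess crust Δ = 55.4 km − 41.3 km = 14.1 km, split between elevation h and root r with h + r = Δ.
Airy balance ρ_c h = (ρ_m − ρ_c) r gives r = h ρ_c/(ρ_m − ρ_c), so h (1 + ρ_c/(ρ_m − ρ_c)) = Δ, i.e. h = Δ (ρ_m − ρ_c)/ρ_m.
h = 14.1 km × 520/3370 = 2.18 km.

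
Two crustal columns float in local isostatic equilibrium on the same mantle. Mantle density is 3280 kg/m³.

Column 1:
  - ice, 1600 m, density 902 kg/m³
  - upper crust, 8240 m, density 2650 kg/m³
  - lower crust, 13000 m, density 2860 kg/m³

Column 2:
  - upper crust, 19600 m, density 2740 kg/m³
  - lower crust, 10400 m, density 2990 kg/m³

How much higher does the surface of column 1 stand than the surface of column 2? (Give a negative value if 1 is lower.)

261 m

For any compensation level in the mantle, the mantle terms cancel and isostasy reduces to e = (Σt_1 − Σt_2) − (Σ(ρt)_1 − Σ(ρt)_2) / ρ_m.
Σt_1 = 22840 m; Σt_2 = 30000 m; Σ(ρt)_1 = 60459200; Σ(ρt)_2 = 84800000 (in m·kg/m³).
e = (22840 − 30000) − (60459200 − 84800000) / 3280 = 261 m.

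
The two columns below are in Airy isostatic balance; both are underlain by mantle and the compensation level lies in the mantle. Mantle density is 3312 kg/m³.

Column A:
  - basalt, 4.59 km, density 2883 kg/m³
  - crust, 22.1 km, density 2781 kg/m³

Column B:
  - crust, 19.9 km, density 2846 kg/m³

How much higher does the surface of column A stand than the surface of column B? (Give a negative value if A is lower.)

1.34 km

For any compensation level in the mantle, the mantle terms cancel and isostasy reduces to e = (Σt_A − Σt_B) − (Σ(ρt)_A − Σ(ρt)_B) / ρ_m.
Σt_A = 26.69 km; Σt_B = 19.9 km; Σ(ρt)_A = 74693.07; Σ(ρt)_B = 56635.4 (in km·kg/m³).
e = (26.69 − 19.9) − (74693.07 − 56635.4) / 3312 = 1.34 km.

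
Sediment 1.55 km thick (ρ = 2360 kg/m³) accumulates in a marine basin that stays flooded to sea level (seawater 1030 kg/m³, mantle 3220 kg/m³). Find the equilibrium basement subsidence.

0.941 km

Submarine loading: the sediment displaces seawater, and the subsidence is in turn flooded, so s (ρ_m − ρ_w) = t (ρ_sed − ρ_w).
s = 1.55 km × (2360 − 1030) / (3220 − 1030) = 0.941 km.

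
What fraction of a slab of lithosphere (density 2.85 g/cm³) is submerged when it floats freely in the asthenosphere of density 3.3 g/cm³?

Submerged fraction = ρ_obj/ρ_fluid = 2.85/3.3 = 86.4%.

86.4%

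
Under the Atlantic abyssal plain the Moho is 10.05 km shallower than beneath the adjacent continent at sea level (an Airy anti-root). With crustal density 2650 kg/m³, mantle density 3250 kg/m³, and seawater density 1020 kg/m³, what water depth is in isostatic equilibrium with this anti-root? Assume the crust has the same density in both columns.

Replacing a thickness d of crust by seawater at the top must be balanced by replacing crust with mantle at the base: d (ρ_c − ρ_w) = a (ρ_m − ρ_c).
d = a (ρ_m − ρ_c)/(ρ_c − ρ_w) = 10.05 km × 600/1630 = 3.7 km.

3.7 km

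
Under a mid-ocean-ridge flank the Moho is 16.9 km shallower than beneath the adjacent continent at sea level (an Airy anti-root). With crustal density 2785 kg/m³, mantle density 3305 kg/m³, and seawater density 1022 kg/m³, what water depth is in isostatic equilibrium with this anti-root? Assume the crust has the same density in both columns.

4.98 km

Replacing a thickness d of crust by seawater at the top must be balanced by replacing crust with mantle at the base: d (ρ_c − ρ_w) = a (ρ_m − ρ_c).
d = a (ρ_m − ρ_c)/(ρ_c − ρ_w) = 16.9 km × 520/1763 = 4.98 km.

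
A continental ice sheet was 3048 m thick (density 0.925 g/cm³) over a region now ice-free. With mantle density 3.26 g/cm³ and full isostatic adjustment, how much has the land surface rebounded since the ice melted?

Removing the load lets mantle flow back in; uplift u satisfies ρ_ice t = ρ_m u.
u = t ρ_ice/ρ_m = 3048 m × 0.925/3.26 = 865 m.

865 m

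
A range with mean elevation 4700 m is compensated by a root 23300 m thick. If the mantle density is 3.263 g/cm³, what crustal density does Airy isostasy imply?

2.72 g/cm³

ρ_c h = (ρ_m − ρ_c) r → ρ_c (h + r) = ρ_m r → ρ_c = ρ_m r / (h + r).
ρ_c = 3.263 × 23300 m / (4700 m + 23300 m) = 2.72 g/cm³.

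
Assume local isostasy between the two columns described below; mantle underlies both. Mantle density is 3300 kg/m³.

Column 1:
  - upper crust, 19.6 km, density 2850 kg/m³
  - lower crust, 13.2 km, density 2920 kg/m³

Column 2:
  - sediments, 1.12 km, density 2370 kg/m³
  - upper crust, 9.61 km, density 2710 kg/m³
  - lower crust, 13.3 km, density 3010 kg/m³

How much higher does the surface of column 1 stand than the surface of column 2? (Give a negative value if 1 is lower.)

For any compensation level in the mantle, the mantle terms cancel and isostasy reduces to e = (Σt_1 − Σt_2) − (Σ(ρt)_1 − Σ(ρt)_2) / ρ_m.
Σt_1 = 32.8 km; Σt_2 = 24.03 km; Σ(ρt)_1 = 94404; Σ(ρt)_2 = 68730.5 (in km·kg/m³).
e = (32.8 − 24.03) − (94404 − 68730.5) / 3300 = 0.99 km.

0.99 km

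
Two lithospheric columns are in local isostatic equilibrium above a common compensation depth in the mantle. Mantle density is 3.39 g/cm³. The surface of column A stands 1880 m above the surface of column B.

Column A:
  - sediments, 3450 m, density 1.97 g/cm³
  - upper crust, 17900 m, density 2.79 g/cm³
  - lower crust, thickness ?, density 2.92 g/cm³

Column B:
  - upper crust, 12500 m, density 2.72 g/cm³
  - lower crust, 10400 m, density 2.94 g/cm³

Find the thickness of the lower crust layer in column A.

8060 m

Take the compensation level at the base of the deeper column (depth z_c below the surface of column A) and equate Σ ρ_i t_i down to z_c; mantle fills any gap and the z_c terms cancel.
Column A: 3450×1.97 + 17900×2.79 + x×2.92 + (z_c − 21350 − x)×3.39
Column B: 1880×0 + 12500×2.72 + 10400×2.94 + (z_c − 1880 − 22900)×3.39
The z_c×3.39 term appears on both sides and cancels. Collect the known terms of each column as K = Σ(ρt)_known − 3.39 × (depth of known layers): K_A = 56737.5 − 3.39×21350 = −15639; K_B = 64576 − 3.39×(1880 + 22900) = −19428.2.
Balance: K_A − x×(3.39 − 2.92) = K_B, so x = (K_A − K_B)/(3.39 − 2.92) = 3789.2/0.47 = 8060 m.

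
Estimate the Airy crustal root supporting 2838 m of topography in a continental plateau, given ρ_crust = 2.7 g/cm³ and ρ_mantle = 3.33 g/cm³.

Balancing pressure at the compensation depth: the weight of the topography is balanced by the buoyancy of the root, ρ_c h = (ρ_m − ρ_c) r.
r = h · ρ_c / (ρ_m − ρ_c) = 2838 m × 2.7 / (3.33 − 2.7) = 12200 m.

12200 m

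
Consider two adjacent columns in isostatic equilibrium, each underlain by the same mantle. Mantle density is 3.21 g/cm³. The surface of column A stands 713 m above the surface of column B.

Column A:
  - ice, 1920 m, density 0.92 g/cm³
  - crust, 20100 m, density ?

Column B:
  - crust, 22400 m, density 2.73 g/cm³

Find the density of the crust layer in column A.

2.78 g/cm³

Take the compensation level at the base of the deeper column (depth z_c below the surface of column A) and equate Σ ρ_i t_i down to z_c; mantle fills any gap and the z_c terms cancel.
Column A: 1920×0.92 + 20100×ρ + (z_c − 22020)×3.21
Column B: 713×0 + 22400×2.73 + (z_c − 713 − 22400)×3.21
The z_c×3.21 term appears on both sides and cancels. Collect the known terms of each column as K = Σ(ρt)_known − 3.21 × (depth of known layers): K_A = 1766.4 − 3.21×22020 = −68917.8; K_B = 61152 − 3.21×(713 + 22400) = −13040.73.
Balance: K_A + 20100×ρ = K_B, so ρ = (K_B − K_A)/20100 = 55877.1/20100 = 2.78 g/cm³.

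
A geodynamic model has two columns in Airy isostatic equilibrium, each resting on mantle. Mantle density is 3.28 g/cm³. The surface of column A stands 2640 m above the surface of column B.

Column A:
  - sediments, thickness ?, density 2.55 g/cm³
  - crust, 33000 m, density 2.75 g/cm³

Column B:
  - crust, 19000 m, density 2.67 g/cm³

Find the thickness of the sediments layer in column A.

Take the compensation level at the base of the deeper column (depth z_c below the surface of column A) and equate Σ ρ_i t_i down to z_c; mantle fills any gap and the z_c terms cancel.
Column A: x×2.55 + 33000×2.75 + (z_c − 33000 − x)×3.28
Column B: 2640×0 + 19000×2.67 + (z_c − 2640 − 19000)×3.28
The z_c×3.28 term appears on both sides and cancels. Collect the known terms of each column as K = Σ(ρt)_known − 3.28 × (depth of known layers): K_A = 90750 − 3.28×33000 = −17490; K_B = 50730 − 3.28×(2640 + 19000) = −20249.2.
Balance: K_A − x×(3.28 − 2.55) = K_B, so x = (K_A − K_B)/(3.28 − 2.55) = 2759.2/0.73 = 3780 m.

3780 m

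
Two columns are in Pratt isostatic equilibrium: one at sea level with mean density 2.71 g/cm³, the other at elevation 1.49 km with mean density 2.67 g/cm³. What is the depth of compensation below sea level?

ρ_ref D = ρ (D + h) → D (ρ_ref − ρ) = ρ h.
D = ρ h/(ρ_ref − ρ) = 2.67 × 1.49 km/(2.71 − 2.67) = 99.5 km.

99.5 km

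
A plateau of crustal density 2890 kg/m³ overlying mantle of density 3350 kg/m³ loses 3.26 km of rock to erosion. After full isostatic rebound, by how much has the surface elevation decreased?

Rebound u = e ρ_c/ρ_m = 3.26 km × 2890/3350 = 2.812 km.
Net surface drop = e − u = 3.26 km − 2.812 km = e (ρ_m − ρ_c)/ρ_m = 0.448 km.

0.448 km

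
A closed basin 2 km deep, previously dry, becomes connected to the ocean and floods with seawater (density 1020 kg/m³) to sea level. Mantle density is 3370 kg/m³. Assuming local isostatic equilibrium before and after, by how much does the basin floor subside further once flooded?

After flooding the water column is d + s deep. Its weight must equal the weight of mantle displaced by the extra subsidence s: (d + s) ρ_w = s ρ_m.
s = d ρ_w / (ρ_m − ρ_w) = 2 km × 1020/(3370 − 1020) = 0.868 km.

0.868 km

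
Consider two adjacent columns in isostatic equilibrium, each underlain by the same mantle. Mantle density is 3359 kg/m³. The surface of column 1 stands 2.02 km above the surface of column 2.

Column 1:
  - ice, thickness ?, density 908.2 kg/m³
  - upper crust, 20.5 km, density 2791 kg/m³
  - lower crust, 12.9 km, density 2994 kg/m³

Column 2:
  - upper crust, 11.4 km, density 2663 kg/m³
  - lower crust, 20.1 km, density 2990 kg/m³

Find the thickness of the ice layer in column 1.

Take the compensation level at the base of the deeper column (depth z_c below the surface of column 1) and equate Σ ρ_i t_i down to z_c; mantle fills any gap and the z_c terms cancel.
Column 1: x×908.2 + 20.5×2791 + 12.9×2994 + (z_c − 33.4 − x)×3359
Column 2: 2.02×0 + 11.4×2663 + 20.1×2990 + (z_c − 2.02 − 31.5)×3359
The z_c×3359 term appears on both sides and cancels. Collect the known terms of each column as K = Σ(ρt)_known − 3359 × (depth of known layers): K_1 = 95838.1 − 3359×33.4 = −16352.5; K_2 = 90457.2 − 3359×(2.02 + 31.5) = −22136.48.
Balance: K_1 − x×(3359 − 908.2) = K_2, so x = (K_1 − K_2)/(3359 − 908.2) = 5783.98/2450.8 = 2.36 km.

2.36 km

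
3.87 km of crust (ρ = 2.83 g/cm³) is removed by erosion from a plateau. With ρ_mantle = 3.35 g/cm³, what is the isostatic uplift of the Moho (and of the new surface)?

3.27 km

Unloading: uplift u = e ρ_c/ρ_m = 3.87 km × 2.83/3.35 = 3.27 km.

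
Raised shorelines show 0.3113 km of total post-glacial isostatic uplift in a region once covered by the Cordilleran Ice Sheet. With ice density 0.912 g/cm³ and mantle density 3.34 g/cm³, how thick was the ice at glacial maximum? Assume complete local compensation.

1.14 km

u = t ρ_ice/ρ_m → t = u ρ_m/ρ_ice = 0.3113 km × 3.34/0.912 = 1.14 km.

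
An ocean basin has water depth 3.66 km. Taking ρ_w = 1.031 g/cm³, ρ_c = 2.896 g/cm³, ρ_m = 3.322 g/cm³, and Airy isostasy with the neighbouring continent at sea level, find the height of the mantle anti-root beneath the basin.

Isostatic balance requires: replacing crust with seawater at the top is compensated by replacing crust with mantle at the base: d (ρ_c − ρ_w) = a (ρ_m − ρ_c).
a = d (ρ_c − ρ_w)/(ρ_m − ρ_c) = 3.66 km × 1.865/0.426 = 16 km.

16 km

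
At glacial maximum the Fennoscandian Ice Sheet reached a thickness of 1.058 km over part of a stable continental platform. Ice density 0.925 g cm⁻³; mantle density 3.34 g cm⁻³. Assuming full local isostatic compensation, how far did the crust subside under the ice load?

0.293 km

For local isostatic compensation: the ice load ρ_ice t is balanced by mantle displaced below, ρ_m s.
s = t ρ_ice / ρ_m = 1.058 km × 0.925/3.34 = 0.293 km.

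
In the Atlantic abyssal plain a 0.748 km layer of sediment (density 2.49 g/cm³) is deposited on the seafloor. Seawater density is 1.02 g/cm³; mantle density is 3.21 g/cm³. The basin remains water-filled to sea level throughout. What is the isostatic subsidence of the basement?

Submarine loading: the sediment displaces seawater, and the subsidence is in turn flooded, so s (ρ_m − ρ_w) = t (ρ_sed − ρ_w).
s = 0.748 km × (2.49 − 1.02) / (3.21 − 1.02) = 0.502 km.

0.502 km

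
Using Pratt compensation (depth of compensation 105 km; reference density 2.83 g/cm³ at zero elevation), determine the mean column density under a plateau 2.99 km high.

Pratt balance: ρ_ref D = ρ (D + h).
ρ = ρ_ref D/(D + h) = 2.83 × 105 km/(105 km + 2.99 km) = 2.75 g/cm³.

2.75 g/cm³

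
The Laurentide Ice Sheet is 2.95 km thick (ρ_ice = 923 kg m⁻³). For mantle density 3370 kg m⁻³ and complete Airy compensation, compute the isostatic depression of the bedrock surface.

0.808 km

For local isostatic compensation: the ice load ρ_ice t is balanced by mantle displaced below, ρ_m s.
s = t ρ_ice / ρ_m = 2.95 km × 923/3370 = 0.808 km.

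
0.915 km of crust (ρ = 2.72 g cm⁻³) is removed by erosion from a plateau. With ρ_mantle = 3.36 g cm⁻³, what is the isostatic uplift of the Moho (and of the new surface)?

Unloading: uplift u = e ρ_c/ρ_m = 0.915 km × 2.72/3.36 = 0.741 km.

0.741 km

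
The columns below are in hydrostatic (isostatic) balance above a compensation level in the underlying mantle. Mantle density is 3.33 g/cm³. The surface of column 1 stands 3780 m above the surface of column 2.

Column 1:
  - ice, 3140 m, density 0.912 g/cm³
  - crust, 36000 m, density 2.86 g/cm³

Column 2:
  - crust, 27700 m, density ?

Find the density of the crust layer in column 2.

Take the compensation level at the base of the deeper column (depth z_c below the surface of column 1) and equate Σ ρ_i t_i down to z_c; mantle fills any gap and the z_c terms cancel.
Column 1: 3140×0.912 + 36000×2.86 + (z_c − 39140)×3.33
Column 2: 3780×0 + 27700×ρ + (z_c − 3780 − 27700)×3.33
The z_c×3.33 term appears on both sides and cancels. Collect the known terms of each column as K = Σ(ρt)_known − 3.33 × (depth of known layers): K_1 = 105823.68 − 3.33×39140 = −24512.52; K_2 = 0 − 3.33×(3780 + 27700) = −104828.4.
Balance: K_1 = K_2 + 27700×ρ, so ρ = (K_1 − K_2)/27700 = 80315.9/27700 = 2.9 g/cm³.

2.9 g/cm³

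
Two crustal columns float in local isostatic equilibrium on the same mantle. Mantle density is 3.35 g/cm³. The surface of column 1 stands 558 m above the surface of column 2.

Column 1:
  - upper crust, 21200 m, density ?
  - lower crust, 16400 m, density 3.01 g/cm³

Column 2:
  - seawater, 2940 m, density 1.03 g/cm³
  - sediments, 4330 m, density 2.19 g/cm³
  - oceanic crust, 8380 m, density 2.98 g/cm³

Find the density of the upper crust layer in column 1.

2.82 g/cm³

Take the compensation level at the base of the deeper column (depth z_c below the surface of column 1) and equate Σ ρ_i t_i down to z_c; mantle fills any gap and the z_c terms cancel.
Column 1: 21200×ρ + 16400×3.01 + (z_c − 37600)×3.35
Column 2: 558×0 + 2940×1.03 + 4330×2.19 + 8380×2.98 + (z_c − 558 − 15650)×3.35
The z_c×3.35 term appears on both sides and cancels. Collect the known terms of each column as K = Σ(ρt)_known − 3.35 × (depth of known layers): K_1 = 49364 − 3.35×37600 = −76596; K_2 = 37483.3 − 3.35×(558 + 15650) = −16813.5.
Balance: K_1 + 21200×ρ = K_2, so ρ = (K_2 − K_1)/21200 = 59782.5/21200 = 2.82 g/cm³.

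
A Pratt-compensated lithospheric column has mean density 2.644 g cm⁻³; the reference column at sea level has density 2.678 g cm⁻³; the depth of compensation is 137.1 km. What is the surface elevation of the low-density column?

ρ_ref D = ρ (D + h) → h = D (ρ_ref − ρ)/ρ.
h = 137.1 km × (2.678 − 2.644)/2.644 = 1.76 km.

1.76 km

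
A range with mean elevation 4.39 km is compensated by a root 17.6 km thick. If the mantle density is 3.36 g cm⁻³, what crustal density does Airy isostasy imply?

2.69 g cm⁻³

ρ_c h = (ρ_m − ρ_c) r → ρ_c (h + r) = ρ_m r → ρ_c = ρ_m r / (h + r).
ρ_c = 3.36 × 17.6 km / (4.39 km + 17.6 km) = 2.69 g cm⁻³.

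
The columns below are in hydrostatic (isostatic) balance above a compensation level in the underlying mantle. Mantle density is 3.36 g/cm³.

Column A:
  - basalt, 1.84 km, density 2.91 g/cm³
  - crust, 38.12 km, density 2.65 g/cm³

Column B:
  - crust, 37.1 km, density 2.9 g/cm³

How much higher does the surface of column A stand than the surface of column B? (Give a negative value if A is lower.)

For any compensation level in the mantle, the mantle terms cancel and isostasy reduces to e = (Σt_A − Σt_B) − (Σ(ρt)_A − Σ(ρt)_B) / ρ_m.
Σt_A = 39.96 km; Σt_B = 37.1 km; Σ(ρt)_A = 106.3724; Σ(ρt)_B = 107.59 (in km·g/cm³).
e = (39.96 − 37.1) − (106.3724 − 107.59) / 3.36 = 3.22 km.

3.22 km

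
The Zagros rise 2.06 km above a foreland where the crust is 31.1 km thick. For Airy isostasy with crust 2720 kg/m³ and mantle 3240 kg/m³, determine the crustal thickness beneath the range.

Root depth r = h ρ_c / (ρ_m − ρ_c) = 2.06 km × 2720 / 520 = 10.78 km.
Total thickness = T + h + r = 31.1 km + 2.06 km + 10.78 km = 43.9 km.

43.9 km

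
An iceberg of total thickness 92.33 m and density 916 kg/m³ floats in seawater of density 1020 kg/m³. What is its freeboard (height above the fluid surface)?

Floating equilibrium: submerged depth d = t ρ_obj/ρ_fluid = 92.33 m × 916/1020 = 82.92 m.
Freeboard = t − d = 92.33 m − 82.92 m = 9.41 m.

9.41 m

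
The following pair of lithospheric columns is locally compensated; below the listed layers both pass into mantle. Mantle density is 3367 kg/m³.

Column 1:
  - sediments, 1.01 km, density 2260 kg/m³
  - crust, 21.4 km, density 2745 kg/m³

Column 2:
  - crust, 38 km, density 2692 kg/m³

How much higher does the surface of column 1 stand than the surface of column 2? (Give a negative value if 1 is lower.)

For any compensation level in the mantle, the mantle terms cancel and isostasy reduces to e = (Σt_1 − Σt_2) − (Σ(ρt)_1 − Σ(ρt)_2) / ρ_m.
Σt_1 = 22.41 km; Σt_2 = 38 km; Σ(ρt)_1 = 61025.6; Σ(ρt)_2 = 102296 (in km·kg/m³).
e = (22.41 − 38) − (61025.6 − 102296) / 3367 = −3.33 km.

−3.33 km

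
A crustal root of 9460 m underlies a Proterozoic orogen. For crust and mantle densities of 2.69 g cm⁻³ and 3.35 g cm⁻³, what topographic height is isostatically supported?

Balancing pressure at the compensation depth: ρ_c h = (ρ_m − ρ_c) r.
h = r (ρ_m − ρ_c) / ρ_c = 9460 m × (3.35 − 2.69) / 2.69 = 2320 m.

2320 m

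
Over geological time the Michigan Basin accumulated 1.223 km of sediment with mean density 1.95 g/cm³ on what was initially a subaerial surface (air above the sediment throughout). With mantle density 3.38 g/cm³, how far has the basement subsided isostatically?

Subaerial load: s = t ρ_sed / ρ_m = 1.223 km × 1.95/3.38 = 0.706 km.

0.706 km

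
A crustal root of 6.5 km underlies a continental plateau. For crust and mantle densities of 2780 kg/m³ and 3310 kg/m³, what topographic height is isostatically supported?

1.24 km

Isostatic balance requires: ρ_c h = (ρ_m − ρ_c) r.
h = r (ρ_m − ρ_c) / ρ_c = 6.5 km × (3310 − 2780) / 2780 = 1.24 km.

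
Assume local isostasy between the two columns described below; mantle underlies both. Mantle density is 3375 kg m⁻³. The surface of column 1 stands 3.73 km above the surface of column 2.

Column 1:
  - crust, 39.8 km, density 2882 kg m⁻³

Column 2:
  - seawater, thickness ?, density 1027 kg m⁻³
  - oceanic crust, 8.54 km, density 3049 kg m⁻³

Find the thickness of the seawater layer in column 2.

1.81 km

Take the compensation level at the base of the deeper column (depth z_c below the surface of column 1) and equate Σ ρ_i t_i down to z_c; mantle fills any gap and the z_c terms cancel.
Column 1: 39.8×2882 + (z_c − 39.8)×3375
Column 2: 3.73×0 + x×1027 + 8.54×3049 + (z_c − 3.73 − 8.54 − x)×3375
The z_c×3375 term appears on both sides and cancels. Collect the known terms of each column as K = Σ(ρt)_known − 3375 × (depth of known layers): K_1 = 114703.6 − 3375×39.8 = −19621.4; K_2 = 26038.46 − 3375×(3.73 + 8.54) = −15372.79.
Balance: K_1 = K_2 − x×(3375 − 1027), so x = (K_2 − K_1)/(3375 − 1027) = 4248.61/2348 = 1.81 km.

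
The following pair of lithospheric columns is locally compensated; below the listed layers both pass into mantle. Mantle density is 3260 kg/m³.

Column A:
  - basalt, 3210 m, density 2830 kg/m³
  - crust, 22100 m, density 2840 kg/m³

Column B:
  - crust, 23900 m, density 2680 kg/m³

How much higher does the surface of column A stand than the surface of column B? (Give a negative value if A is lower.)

−982 m

For any compensation level in the mantle, the mantle terms cancel and isostasy reduces to e = (Σt_A − Σt_B) − (Σ(ρt)_A − Σ(ρt)_B) / ρ_m.
Σt_A = 25310 m; Σt_B = 23900 m; Σ(ρt)_A = 71848300; Σ(ρt)_B = 64052000 (in m·kg/m³).
e = (25310 − 23900) − (71848300 − 64052000) / 3260 = −982 m.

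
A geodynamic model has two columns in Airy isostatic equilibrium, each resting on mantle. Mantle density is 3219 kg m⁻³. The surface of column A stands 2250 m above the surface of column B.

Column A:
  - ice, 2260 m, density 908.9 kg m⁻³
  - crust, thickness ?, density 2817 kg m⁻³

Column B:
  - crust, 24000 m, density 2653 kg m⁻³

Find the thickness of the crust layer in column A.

Take the compensation level at the base of the deeper column (depth z_c below the surface of column A) and equate Σ ρ_i t_i down to z_c; mantle fills any gap and the z_c terms cancel.
Column A: 2260×908.9 + x×2817 + (z_c − 2260 − x)×3219
Column B: 2250×0 + 24000×2653 + (z_c − 2250 − 24000)×3219
The z_c×3219 term appears on both sides and cancels. Collect the known terms of each column as K = Σ(ρt)_known − 3219 × (depth of known layers): K_A = 2054114 − 3219×2260 = −5220826; K_B = 63672000 − 3219×(2250 + 24000) = −20826750.
Balance: K_A − x×(3219 − 2817) = K_B, so x = (K_A − K_B)/(3219 − 2817) = 15605900/402 = 38800 m.

38800 m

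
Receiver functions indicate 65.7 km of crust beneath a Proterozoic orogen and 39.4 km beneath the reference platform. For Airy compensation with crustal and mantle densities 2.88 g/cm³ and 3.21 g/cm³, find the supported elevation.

2.7 km

Excess crust Δ = 65.7 km − 39.4 km = 26.3 km, split between elevation h and root r with h + r = Δ.
Airy balance ρ_c h = (ρ_m − ρ_c) r gives r = h ρ_c/(ρ_m − ρ_c), so h (1 + ρ_c/(ρ_m − ρ_c)) = Δ, i.e. h = Δ (ρ_m − ρ_c)/ρ_m.
h = 26.3 km × 0.33/3.21 = 2.7 km.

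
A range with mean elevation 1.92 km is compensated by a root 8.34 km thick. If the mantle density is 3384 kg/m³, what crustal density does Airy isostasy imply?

2750 kg/m³

ρ_c h = (ρ_m − ρ_c) r → ρ_c (h + r) = ρ_m r → ρ_c = ρ_m r / (h + r).
ρ_c = 3384 × 8.34 km / (1.92 km + 8.34 km) = 2750 kg/m³.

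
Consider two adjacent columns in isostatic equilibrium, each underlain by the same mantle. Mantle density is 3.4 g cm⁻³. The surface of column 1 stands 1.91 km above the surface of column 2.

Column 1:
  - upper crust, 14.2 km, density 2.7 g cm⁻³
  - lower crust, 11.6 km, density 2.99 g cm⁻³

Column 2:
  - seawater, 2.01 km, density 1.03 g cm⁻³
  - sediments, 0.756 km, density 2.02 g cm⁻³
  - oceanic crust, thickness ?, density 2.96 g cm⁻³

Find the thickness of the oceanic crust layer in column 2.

Take the compensation level at the base of the deeper column (depth z_c below the surface of column 1) and equate Σ ρ_i t_i down to z_c; mantle fills any gap and the z_c terms cancel.
Column 1: 14.2×2.7 + 11.6×2.99 + (z_c − 25.8)×3.4
Column 2: 1.91×0 + 2.01×1.03 + 0.756×2.02 + x×2.96 + (z_c − 1.91 − 2.766 − x)×3.4
The z_c×3.4 term appears on both sides and cancels. Collect the known terms of each column as K = Σ(ρt)_known − 3.4 × (depth of known layers): K_1 = 73.024 − 3.4×25.8 = −14.696; K_2 = 3.59742 − 3.4×(1.91 + 2.766) = −12.30098.
Balance: K_1 = K_2 − x×(3.4 − 2.96), so x = (K_2 − K_1)/(3.4 − 2.96) = 2.39502/0.44 = 5.44 km.

5.44 km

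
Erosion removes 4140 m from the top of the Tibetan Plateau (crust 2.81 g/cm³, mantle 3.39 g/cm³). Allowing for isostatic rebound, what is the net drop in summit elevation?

708 m

Rebound u = e ρ_c/ρ_m = 4140 m × 2.81/3.39 = 3432 m.
Net surface drop = e − u = 4140 m − 3432 m = e (ρ_m − ρ_c)/ρ_m = 708 m.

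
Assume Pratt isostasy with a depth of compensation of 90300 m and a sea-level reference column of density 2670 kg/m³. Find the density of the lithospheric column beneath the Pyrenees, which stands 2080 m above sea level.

Pratt balance: ρ_ref D = ρ (D + h).
ρ = ρ_ref D/(D + h) = 2670 × 90300 m/(90300 m + 2080 m) = 2610 kg/m³.

2610 kg/m³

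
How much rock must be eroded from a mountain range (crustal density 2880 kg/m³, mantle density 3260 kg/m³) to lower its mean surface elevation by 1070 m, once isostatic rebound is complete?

9180 m

Net drop Δ = e − u = e − e ρ_c/ρ_m = e (ρ_m − ρ_c)/ρ_m.
e = Δ ρ_m/(ρ_m − ρ_c) = 1070 m × 3260/380 = 9180 m.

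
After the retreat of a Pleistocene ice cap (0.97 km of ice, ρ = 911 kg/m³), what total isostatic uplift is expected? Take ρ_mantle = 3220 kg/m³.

Removing the load lets mantle flow back in; uplift u satisfies ρ_ice t = ρ_m u.
u = t ρ_ice/ρ_m = 0.97 km × 911/3220 = 0.274 km.

0.274 km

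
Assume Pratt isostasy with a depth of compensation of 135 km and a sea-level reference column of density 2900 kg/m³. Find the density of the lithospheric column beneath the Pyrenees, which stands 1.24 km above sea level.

2870 kg/m³

Pratt balance: ρ_ref D = ρ (D + h).
ρ = ρ_ref D/(D + h) = 2900 × 135 km/(135 km + 1.24 km) = 2870 kg/m³.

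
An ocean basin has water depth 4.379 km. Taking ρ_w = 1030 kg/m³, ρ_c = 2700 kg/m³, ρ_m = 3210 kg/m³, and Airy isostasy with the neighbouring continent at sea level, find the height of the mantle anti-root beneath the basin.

14.3 km

Equating mass per unit area of the two columns: replacing crust with seawater at the top is compensated by replacing crust with mantle at the base: d (ρ_c − ρ_w) = a (ρ_m − ρ_c).
a = d (ρ_c − ρ_w)/(ρ_m − ρ_c) = 4.379 km × 1670/510 = 14.3 km.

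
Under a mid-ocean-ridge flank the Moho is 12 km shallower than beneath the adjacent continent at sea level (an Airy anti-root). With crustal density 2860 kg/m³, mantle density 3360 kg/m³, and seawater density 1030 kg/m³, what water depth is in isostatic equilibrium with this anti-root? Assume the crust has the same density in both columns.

3.28 km

Replacing a thickness d of crust by seawater at the top must be balanced by replacing crust with mantle at the base: d (ρ_c − ρ_w) = a (ρ_m − ρ_c).
d = a (ρ_m − ρ_c)/(ρ_c − ρ_w) = 12 km × 500/1830 = 3.28 km.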